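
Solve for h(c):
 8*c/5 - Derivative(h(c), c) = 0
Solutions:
 h(c) = C1 + 4*c^2/5


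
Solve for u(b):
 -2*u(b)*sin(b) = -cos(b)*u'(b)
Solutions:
 u(b) = C1/cos(b)^2


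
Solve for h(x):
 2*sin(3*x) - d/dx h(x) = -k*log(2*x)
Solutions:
 h(x) = C1 + k*x*(log(x) - 1) + k*x*log(2) - 2*cos(3*x)/3


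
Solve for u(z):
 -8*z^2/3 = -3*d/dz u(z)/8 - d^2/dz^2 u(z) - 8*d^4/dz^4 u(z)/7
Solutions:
 u(z) = C1 + C2*exp(42^(1/3)*z*(-4*21^(1/3)/(27 + sqrt(1401))^(1/3) + 2^(1/3)*(27 + sqrt(1401))^(1/3))/48)*sin(14^(1/3)*3^(1/6)*z*(12*7^(1/3)/(27 + sqrt(1401))^(1/3) + 2^(1/3)*3^(2/3)*(27 + sqrt(1401))^(1/3))/48) + C3*exp(42^(1/3)*z*(-4*21^(1/3)/(27 + sqrt(1401))^(1/3) + 2^(1/3)*(27 + sqrt(1401))^(1/3))/48)*cos(14^(1/3)*3^(1/6)*z*(12*7^(1/3)/(27 + sqrt(1401))^(1/3) + 2^(1/3)*3^(2/3)*(27 + sqrt(1401))^(1/3))/48) + C4*exp(-42^(1/3)*z*(-4*21^(1/3)/(27 + sqrt(1401))^(1/3) + 2^(1/3)*(27 + sqrt(1401))^(1/3))/24) + 64*z^3/27 - 512*z^2/27 + 8192*z/81


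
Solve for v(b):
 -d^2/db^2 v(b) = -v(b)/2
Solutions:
 v(b) = C1*exp(-sqrt(2)*b/2) + C2*exp(sqrt(2)*b/2)


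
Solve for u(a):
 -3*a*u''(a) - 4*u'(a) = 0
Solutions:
 u(a) = C1 + C2/a^(1/3)


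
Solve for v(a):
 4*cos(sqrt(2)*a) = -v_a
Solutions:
 v(a) = C1 - 2*sqrt(2)*sin(sqrt(2)*a)


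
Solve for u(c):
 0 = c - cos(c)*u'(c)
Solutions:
 u(c) = C1 + Integral(c/cos(c), c)


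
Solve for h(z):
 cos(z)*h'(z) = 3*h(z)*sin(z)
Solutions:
 h(z) = C1/cos(z)^3


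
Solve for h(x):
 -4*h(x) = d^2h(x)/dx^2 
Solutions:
 h(x) = C1*sin(2*x) + C2*cos(2*x)


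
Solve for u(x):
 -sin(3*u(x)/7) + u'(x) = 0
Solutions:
 -x + 7*log(cos(3*u(x)/7) - 1)/6 - 7*log(cos(3*u(x)/7) + 1)/6 = C1


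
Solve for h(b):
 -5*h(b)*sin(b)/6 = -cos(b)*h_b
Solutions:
 h(b) = C1/cos(b)^(5/6)


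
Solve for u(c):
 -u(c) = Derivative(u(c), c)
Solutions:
 u(c) = C1*exp(-c)


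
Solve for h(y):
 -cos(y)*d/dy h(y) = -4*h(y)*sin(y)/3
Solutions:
 h(y) = C1/cos(y)^(4/3)


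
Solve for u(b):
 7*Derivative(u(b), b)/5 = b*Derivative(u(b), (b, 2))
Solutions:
 u(b) = C1 + C2*b^(12/5)


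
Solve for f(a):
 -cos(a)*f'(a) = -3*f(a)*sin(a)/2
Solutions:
 f(a) = C1/cos(a)^(3/2)


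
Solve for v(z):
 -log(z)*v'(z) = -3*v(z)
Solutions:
 v(z) = C1*exp(3*li(z))


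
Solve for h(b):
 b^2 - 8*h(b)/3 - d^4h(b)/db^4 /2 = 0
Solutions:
 h(b) = 3*b^2/8 + (C1*sin(sqrt(2)*3^(3/4)*b/3) + C2*cos(sqrt(2)*3^(3/4)*b/3))*exp(-sqrt(2)*3^(3/4)*b/3) + (C3*sin(sqrt(2)*3^(3/4)*b/3) + C4*cos(sqrt(2)*3^(3/4)*b/3))*exp(sqrt(2)*3^(3/4)*b/3)


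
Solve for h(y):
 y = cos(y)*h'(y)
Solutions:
 h(y) = C1 + Integral(y/cos(y), y)


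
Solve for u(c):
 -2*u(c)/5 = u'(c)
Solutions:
 u(c) = C1*exp(-2*c/5)


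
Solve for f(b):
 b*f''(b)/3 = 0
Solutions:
 f(b) = C1 + C2*b


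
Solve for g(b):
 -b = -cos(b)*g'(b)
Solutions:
 g(b) = C1 + Integral(b/cos(b), b)


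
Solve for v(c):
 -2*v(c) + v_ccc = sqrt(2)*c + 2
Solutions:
 v(c) = C3*exp(2^(1/3)*c) - sqrt(2)*c/2 + (C1*sin(2^(1/3)*sqrt(3)*c/2) + C2*cos(2^(1/3)*sqrt(3)*c/2))*exp(-2^(1/3)*c/2) - 1


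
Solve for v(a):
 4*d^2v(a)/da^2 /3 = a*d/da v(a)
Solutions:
 v(a) = C1 + C2*erfi(sqrt(6)*a/4)


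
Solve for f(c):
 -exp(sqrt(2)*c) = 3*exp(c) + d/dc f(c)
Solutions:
 f(c) = C1 - 3*exp(c) - sqrt(2)*exp(sqrt(2)*c)/2


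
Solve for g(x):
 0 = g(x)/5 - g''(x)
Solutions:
 g(x) = C1*exp(-sqrt(5)*x/5) + C2*exp(sqrt(5)*x/5)


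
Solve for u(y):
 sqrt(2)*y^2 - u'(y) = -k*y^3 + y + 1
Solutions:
 u(y) = C1 + k*y^4/4 + sqrt(2)*y^3/3 - y^2/2 - y


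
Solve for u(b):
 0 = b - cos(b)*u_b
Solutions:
 u(b) = C1 + Integral(b/cos(b), b)


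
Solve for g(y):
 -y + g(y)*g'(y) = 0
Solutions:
 g(y) = -sqrt(C1 + y^2)
 g(y) = sqrt(C1 + y^2)


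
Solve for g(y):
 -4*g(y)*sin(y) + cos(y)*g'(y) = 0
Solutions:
 g(y) = C1/cos(y)^4


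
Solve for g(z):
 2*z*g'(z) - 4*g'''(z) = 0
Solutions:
 g(z) = C1 + Integral(C2*airyai(2^(2/3)*z/2) + C3*airybi(2^(2/3)*z/2), z)


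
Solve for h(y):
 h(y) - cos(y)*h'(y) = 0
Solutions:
 h(y) = C1*sqrt(sin(y) + 1)/sqrt(sin(y) - 1)


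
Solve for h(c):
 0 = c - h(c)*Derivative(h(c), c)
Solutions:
 h(c) = -sqrt(C1 + c^2)
 h(c) = sqrt(C1 + c^2)


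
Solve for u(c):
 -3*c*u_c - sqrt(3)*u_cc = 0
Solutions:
 u(c) = C1 + C2*erf(sqrt(2)*3^(1/4)*c/2)


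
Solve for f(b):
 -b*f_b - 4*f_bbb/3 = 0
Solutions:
 f(b) = C1 + Integral(C2*airyai(-6^(1/3)*b/2) + C3*airybi(-6^(1/3)*b/2), b)


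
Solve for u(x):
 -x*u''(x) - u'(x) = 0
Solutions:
 u(x) = C1 + C2*log(x)


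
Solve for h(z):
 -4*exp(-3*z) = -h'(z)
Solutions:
 h(z) = C1 - 4*exp(-3*z)/3


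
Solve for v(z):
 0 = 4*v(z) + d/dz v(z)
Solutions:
 v(z) = C1*exp(-4*z)


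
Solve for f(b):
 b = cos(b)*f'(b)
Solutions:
 f(b) = C1 + Integral(b/cos(b), b)


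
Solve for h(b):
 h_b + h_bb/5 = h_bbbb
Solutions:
 h(b) = C1 + C2*exp(-b*(2*450^(1/3)/(sqrt(50565) + 225)^(1/3) + 60^(1/3)*(sqrt(50565) + 225)^(1/3))/60)*sin(3^(1/6)*b*(-20^(1/3)*3^(2/3)*(sqrt(50565) + 225)^(1/3) + 6*50^(1/3)/(sqrt(50565) + 225)^(1/3))/60) + C3*exp(-b*(2*450^(1/3)/(sqrt(50565) + 225)^(1/3) + 60^(1/3)*(sqrt(50565) + 225)^(1/3))/60)*cos(3^(1/6)*b*(-20^(1/3)*3^(2/3)*(sqrt(50565) + 225)^(1/3) + 6*50^(1/3)/(sqrt(50565) + 225)^(1/3))/60) + C4*exp(b*(2*450^(1/3)/(sqrt(50565) + 225)^(1/3) + 60^(1/3)*(sqrt(50565) + 225)^(1/3))/30)


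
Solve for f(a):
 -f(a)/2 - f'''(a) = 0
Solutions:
 f(a) = C3*exp(-2^(2/3)*a/2) + (C1*sin(2^(2/3)*sqrt(3)*a/4) + C2*cos(2^(2/3)*sqrt(3)*a/4))*exp(2^(2/3)*a/4)


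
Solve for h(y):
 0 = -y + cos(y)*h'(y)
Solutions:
 h(y) = C1 + Integral(y/cos(y), y)


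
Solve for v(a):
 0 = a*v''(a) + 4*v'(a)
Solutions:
 v(a) = C1 + C2/a^3


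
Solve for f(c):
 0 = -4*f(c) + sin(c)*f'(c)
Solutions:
 f(c) = C1*(cos(c)^2 - 2*cos(c) + 1)/(cos(c)^2 + 2*cos(c) + 1)


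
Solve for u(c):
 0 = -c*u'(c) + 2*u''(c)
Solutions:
 u(c) = C1 + C2*erfi(c/2)


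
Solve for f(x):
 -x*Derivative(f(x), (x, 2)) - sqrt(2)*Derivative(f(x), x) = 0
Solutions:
 f(x) = C1 + C2*x^(1 - sqrt(2))


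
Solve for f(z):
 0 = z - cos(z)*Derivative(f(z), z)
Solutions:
 f(z) = C1 + Integral(z/cos(z), z)


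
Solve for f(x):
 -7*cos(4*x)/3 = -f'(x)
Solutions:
 f(x) = C1 + 7*sin(4*x)/12


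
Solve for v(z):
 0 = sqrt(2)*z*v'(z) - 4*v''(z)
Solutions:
 v(z) = C1 + C2*erfi(2^(3/4)*z/4)


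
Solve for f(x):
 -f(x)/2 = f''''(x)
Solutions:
 f(x) = (C1*sin(2^(1/4)*x/2) + C2*cos(2^(1/4)*x/2))*exp(-2^(1/4)*x/2) + (C3*sin(2^(1/4)*x/2) + C4*cos(2^(1/4)*x/2))*exp(2^(1/4)*x/2)


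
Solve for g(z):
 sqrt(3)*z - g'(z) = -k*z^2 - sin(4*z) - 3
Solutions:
 g(z) = C1 + k*z^3/3 + sqrt(3)*z^2/2 + 3*z - cos(4*z)/4


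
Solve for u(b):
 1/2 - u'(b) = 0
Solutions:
 u(b) = C1 + b/2


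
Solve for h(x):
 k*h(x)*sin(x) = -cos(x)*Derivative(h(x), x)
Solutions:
 h(x) = C1*exp(k*log(cos(x)))


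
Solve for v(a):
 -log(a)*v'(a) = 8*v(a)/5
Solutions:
 v(a) = C1*exp(-8*li(a)/5)


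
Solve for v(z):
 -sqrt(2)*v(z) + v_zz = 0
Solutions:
 v(z) = C1*exp(-2^(1/4)*z) + C2*exp(2^(1/4)*z)


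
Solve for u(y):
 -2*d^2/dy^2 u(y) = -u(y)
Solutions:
 u(y) = C1*exp(-sqrt(2)*y/2) + C2*exp(sqrt(2)*y/2)


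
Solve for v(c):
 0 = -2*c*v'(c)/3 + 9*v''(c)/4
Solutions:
 v(c) = C1 + C2*erfi(2*sqrt(3)*c/9)


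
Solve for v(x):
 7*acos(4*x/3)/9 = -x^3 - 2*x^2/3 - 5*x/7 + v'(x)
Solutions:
 v(x) = C1 + x^4/4 + 2*x^3/9 + 5*x^2/14 + 7*x*acos(4*x/3)/9 - 7*sqrt(9 - 16*x^2)/36


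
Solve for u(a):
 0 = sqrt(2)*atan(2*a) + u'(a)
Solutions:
 u(a) = C1 - sqrt(2)*(a*atan(2*a) - log(4*a^2 + 1)/4)


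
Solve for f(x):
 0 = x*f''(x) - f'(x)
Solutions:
 f(x) = C1 + C2*x^2


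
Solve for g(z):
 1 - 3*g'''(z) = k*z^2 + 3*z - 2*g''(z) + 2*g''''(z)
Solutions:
 g(z) = C1 + C2*z + C3*exp(-2*z) + C4*exp(z/2) + k*z^4/24 + z^3*(k + 1)/4 + z^2*(13*k + 7)/8


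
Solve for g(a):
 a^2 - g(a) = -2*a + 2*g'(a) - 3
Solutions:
 g(a) = C1*exp(-a/2) + a^2 - 2*a + 7


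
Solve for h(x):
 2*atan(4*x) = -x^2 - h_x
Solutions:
 h(x) = C1 - x^3/3 - 2*x*atan(4*x) + log(16*x^2 + 1)/4


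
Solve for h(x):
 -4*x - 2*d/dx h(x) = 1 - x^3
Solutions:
 h(x) = C1 + x^4/8 - x^2 - x/2


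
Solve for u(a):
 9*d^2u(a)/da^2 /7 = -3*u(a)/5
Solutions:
 u(a) = C1*sin(sqrt(105)*a/15) + C2*cos(sqrt(105)*a/15)


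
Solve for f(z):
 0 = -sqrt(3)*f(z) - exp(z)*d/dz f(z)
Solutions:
 f(z) = C1*exp(sqrt(3)*exp(-z))


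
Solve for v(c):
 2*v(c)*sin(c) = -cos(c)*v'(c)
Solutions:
 v(c) = C1*cos(c)^2


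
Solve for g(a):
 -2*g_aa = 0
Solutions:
 g(a) = C1 + C2*a


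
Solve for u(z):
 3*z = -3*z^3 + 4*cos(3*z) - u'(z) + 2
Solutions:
 u(z) = C1 - 3*z^4/4 - 3*z^2/2 + 2*z + 4*sin(3*z)/3


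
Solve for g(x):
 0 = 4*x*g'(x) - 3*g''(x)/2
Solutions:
 g(x) = C1 + C2*erfi(2*sqrt(3)*x/3)


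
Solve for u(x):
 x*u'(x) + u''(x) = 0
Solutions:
 u(x) = C1 + C2*erf(sqrt(2)*x/2)


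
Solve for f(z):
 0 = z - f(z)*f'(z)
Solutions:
 f(z) = -sqrt(C1 + z^2)
 f(z) = sqrt(C1 + z^2)


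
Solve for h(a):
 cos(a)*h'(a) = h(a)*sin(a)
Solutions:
 h(a) = C1/cos(a)


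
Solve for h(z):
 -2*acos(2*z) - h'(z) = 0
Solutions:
 h(z) = C1 - 2*z*acos(2*z) + sqrt(1 - 4*z^2)


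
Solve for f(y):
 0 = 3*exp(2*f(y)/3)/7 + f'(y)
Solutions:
 f(y) = 3*log(-sqrt(-1/(C1 - 3*y))) - 3*log(2) + 3*log(42)/2
 f(y) = 3*log(-1/(C1 - 3*y))/2 - 3*log(2) + 3*log(42)/2


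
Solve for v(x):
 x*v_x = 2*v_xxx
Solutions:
 v(x) = C1 + Integral(C2*airyai(2^(2/3)*x/2) + C3*airybi(2^(2/3)*x/2), x)


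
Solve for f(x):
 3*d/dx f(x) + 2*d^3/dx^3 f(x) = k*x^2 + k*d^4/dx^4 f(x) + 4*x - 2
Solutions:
 f(x) = C1 + C2*exp(x*(-(sqrt(((81 + 16/k^2)^2 - 256/k^4)/k^2)/2 - 81/(2*k) - 8/k^3)^(1/3) + 2/k - 4/(k^2*(sqrt(((81 + 16/k^2)^2 - 256/k^4)/k^2)/2 - 81/(2*k) - 8/k^3)^(1/3)))/3) + C3*exp(x*((sqrt(((81 + 16/k^2)^2 - 256/k^4)/k^2)/2 - 81/(2*k) - 8/k^3)^(1/3) - sqrt(3)*I*(sqrt(((81 + 16/k^2)^2 - 256/k^4)/k^2)/2 - 81/(2*k) - 8/k^3)^(1/3) + 4/k - 16/(k^2*(-1 + sqrt(3)*I)*(sqrt(((81 + 16/k^2)^2 - 256/k^4)/k^2)/2 - 81/(2*k) - 8/k^3)^(1/3)))/6) + C4*exp(x*((sqrt(((81 + 16/k^2)^2 - 256/k^4)/k^2)/2 - 81/(2*k) - 8/k^3)^(1/3) + sqrt(3)*I*(sqrt(((81 + 16/k^2)^2 - 256/k^4)/k^2)/2 - 81/(2*k) - 8/k^3)^(1/3) + 4/k + 16/(k^2*(1 + sqrt(3)*I)*(sqrt(((81 + 16/k^2)^2 - 256/k^4)/k^2)/2 - 81/(2*k) - 8/k^3)^(1/3)))/6) + k*x^3/9 - 4*k*x/9 + 2*x^2/3 - 2*x/3


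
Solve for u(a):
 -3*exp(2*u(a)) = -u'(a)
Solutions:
 u(a) = log(-sqrt(-1/(C1 + 3*a))) - log(2)/2
 u(a) = log(-1/(C1 + 3*a))/2 - log(2)/2


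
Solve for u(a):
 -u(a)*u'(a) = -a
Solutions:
 u(a) = -sqrt(C1 + a^2)
 u(a) = sqrt(C1 + a^2)


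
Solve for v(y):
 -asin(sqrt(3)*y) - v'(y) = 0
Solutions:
 v(y) = C1 - y*asin(sqrt(3)*y) - sqrt(3)*sqrt(1 - 3*y^2)/3


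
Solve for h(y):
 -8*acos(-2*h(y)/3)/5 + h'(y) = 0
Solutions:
 Integral(1/acos(-2*_y/3), (_y, h(y))) = C1 + 8*y/5


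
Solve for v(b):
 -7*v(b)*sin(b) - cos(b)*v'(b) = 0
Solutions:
 v(b) = C1*cos(b)^7


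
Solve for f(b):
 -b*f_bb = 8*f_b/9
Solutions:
 f(b) = C1 + C2*b^(1/9)


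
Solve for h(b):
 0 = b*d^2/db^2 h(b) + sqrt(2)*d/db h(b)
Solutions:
 h(b) = C1 + C2*b^(1 - sqrt(2))


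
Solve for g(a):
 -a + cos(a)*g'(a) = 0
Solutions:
 g(a) = C1 + Integral(a/cos(a), a)


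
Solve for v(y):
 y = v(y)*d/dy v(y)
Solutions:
 v(y) = -sqrt(C1 + y^2)
 v(y) = sqrt(C1 + y^2)


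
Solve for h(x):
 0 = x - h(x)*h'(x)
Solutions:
 h(x) = -sqrt(C1 + x^2)
 h(x) = sqrt(C1 + x^2)


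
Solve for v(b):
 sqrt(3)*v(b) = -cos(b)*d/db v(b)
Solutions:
 v(b) = C1*(sin(b) - 1)^(sqrt(3)/2)/(sin(b) + 1)^(sqrt(3)/2)


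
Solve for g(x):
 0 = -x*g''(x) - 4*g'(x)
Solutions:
 g(x) = C1 + C2/x^3


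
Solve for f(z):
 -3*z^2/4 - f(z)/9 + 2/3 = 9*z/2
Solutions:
 f(z) = -27*z^2/4 - 81*z/2 + 6


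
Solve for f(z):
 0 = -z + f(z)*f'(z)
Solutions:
 f(z) = -sqrt(C1 + z^2)
 f(z) = sqrt(C1 + z^2)


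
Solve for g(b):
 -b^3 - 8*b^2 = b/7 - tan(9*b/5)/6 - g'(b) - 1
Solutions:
 g(b) = C1 + b^4/4 + 8*b^3/3 + b^2/14 - b + 5*log(cos(9*b/5))/54


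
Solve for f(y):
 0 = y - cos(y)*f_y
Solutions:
 f(y) = C1 + Integral(y/cos(y), y)


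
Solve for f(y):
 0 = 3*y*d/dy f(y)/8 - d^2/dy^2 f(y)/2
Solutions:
 f(y) = C1 + C2*erfi(sqrt(6)*y/4)


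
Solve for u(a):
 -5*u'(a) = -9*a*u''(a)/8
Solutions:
 u(a) = C1 + C2*a^(49/9)


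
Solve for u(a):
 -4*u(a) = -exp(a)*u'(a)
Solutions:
 u(a) = C1*exp(-4*exp(-a))


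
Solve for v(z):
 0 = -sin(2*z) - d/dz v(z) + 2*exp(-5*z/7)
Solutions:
 v(z) = C1 + cos(2*z)/2 - 14*exp(-5*z/7)/5


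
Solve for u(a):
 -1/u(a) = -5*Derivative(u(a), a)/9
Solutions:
 u(a) = -sqrt(C1 + 90*a)/5
 u(a) = sqrt(C1 + 90*a)/5


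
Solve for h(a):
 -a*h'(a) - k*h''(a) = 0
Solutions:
 h(a) = C1 + C2*sqrt(k)*erf(sqrt(2)*a*sqrt(1/k)/2)


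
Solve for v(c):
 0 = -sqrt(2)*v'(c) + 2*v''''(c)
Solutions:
 v(c) = C1 + C4*exp(2^(5/6)*c/2) + (C2*sin(2^(5/6)*sqrt(3)*c/4) + C3*cos(2^(5/6)*sqrt(3)*c/4))*exp(-2^(5/6)*c/4)


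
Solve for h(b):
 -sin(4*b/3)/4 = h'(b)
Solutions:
 h(b) = C1 + 3*cos(4*b/3)/16


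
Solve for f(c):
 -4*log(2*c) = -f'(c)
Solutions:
 f(c) = C1 + 4*c*log(c) - 4*c + c*log(16)


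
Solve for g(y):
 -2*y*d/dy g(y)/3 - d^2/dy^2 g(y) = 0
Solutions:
 g(y) = C1 + C2*erf(sqrt(3)*y/3)


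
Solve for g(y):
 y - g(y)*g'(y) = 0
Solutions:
 g(y) = -sqrt(C1 + y^2)
 g(y) = sqrt(C1 + y^2)


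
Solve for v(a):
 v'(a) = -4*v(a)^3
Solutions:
 v(a) = -sqrt(2)*sqrt(-1/(C1 - 4*a))/2
 v(a) = sqrt(2)*sqrt(-1/(C1 - 4*a))/2


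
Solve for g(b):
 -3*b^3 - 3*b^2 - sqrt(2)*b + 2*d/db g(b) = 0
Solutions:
 g(b) = C1 + 3*b^4/8 + b^3/2 + sqrt(2)*b^2/4


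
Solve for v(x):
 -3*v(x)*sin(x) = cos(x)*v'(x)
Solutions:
 v(x) = C1*cos(x)^3


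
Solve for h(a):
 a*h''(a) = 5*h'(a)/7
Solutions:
 h(a) = C1 + C2*a^(12/7)


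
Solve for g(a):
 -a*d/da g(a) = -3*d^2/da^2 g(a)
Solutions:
 g(a) = C1 + C2*erfi(sqrt(6)*a/6)


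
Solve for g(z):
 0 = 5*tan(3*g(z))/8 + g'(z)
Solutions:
 g(z) = -asin(C1*exp(-15*z/8))/3 + pi/3
 g(z) = asin(C1*exp(-15*z/8))/3


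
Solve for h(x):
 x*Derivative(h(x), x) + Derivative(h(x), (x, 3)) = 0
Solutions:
 h(x) = C1 + Integral(C2*airyai(-x) + C3*airybi(-x), x)


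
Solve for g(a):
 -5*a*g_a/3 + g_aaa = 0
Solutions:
 g(a) = C1 + Integral(C2*airyai(3^(2/3)*5^(1/3)*a/3) + C3*airybi(3^(2/3)*5^(1/3)*a/3), a)


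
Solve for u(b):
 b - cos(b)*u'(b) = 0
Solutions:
 u(b) = C1 + Integral(b/cos(b), b)


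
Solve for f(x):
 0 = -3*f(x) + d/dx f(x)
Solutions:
 f(x) = C1*exp(3*x)


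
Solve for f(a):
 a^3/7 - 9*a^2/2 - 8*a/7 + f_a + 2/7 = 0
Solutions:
 f(a) = C1 - a^4/28 + 3*a^3/2 + 4*a^2/7 - 2*a/7


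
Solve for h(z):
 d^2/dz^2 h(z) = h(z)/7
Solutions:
 h(z) = C1*exp(-sqrt(7)*z/7) + C2*exp(sqrt(7)*z/7)


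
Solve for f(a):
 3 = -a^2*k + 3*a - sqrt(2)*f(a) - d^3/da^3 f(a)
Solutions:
 f(a) = C3*exp(-2^(1/6)*a) - sqrt(2)*a^2*k/2 + 3*sqrt(2)*a/2 + (C1*sin(2^(1/6)*sqrt(3)*a/2) + C2*cos(2^(1/6)*sqrt(3)*a/2))*exp(2^(1/6)*a/2) - 3*sqrt(2)/2


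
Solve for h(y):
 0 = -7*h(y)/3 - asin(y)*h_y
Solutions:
 h(y) = C1*exp(-7*Integral(1/asin(y), y)/3)


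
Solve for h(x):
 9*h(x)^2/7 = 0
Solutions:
 h(x) = 0


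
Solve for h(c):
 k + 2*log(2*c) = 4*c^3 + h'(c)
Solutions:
 h(c) = C1 - c^4 + c*k + 2*c*log(c) - 2*c + c*log(4)


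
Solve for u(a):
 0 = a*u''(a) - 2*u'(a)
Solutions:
 u(a) = C1 + C2*a^3


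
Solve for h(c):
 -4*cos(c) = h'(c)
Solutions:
 h(c) = C1 - 4*sin(c)


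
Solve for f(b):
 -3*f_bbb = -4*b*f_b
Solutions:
 f(b) = C1 + Integral(C2*airyai(6^(2/3)*b/3) + C3*airybi(6^(2/3)*b/3), b)


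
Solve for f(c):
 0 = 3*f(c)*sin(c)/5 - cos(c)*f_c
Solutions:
 f(c) = C1/cos(c)^(3/5)


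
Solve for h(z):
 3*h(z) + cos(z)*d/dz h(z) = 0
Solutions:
 h(z) = C1*(sin(z) - 1)^(3/2)/(sin(z) + 1)^(3/2)


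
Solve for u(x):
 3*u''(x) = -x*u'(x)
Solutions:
 u(x) = C1 + C2*erf(sqrt(6)*x/6)


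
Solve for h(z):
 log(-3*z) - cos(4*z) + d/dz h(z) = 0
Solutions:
 h(z) = C1 - z*log(-z) - z*log(3) + z + sin(4*z)/4


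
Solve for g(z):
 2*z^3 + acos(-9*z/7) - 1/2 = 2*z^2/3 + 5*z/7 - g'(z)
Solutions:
 g(z) = C1 - z^4/2 + 2*z^3/9 + 5*z^2/14 - z*acos(-9*z/7) + z/2 - sqrt(49 - 81*z^2)/9


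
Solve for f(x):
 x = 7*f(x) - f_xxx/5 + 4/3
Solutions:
 f(x) = C3*exp(35^(1/3)*x) + x/7 + (C1*sin(sqrt(3)*35^(1/3)*x/2) + C2*cos(sqrt(3)*35^(1/3)*x/2))*exp(-35^(1/3)*x/2) - 4/21


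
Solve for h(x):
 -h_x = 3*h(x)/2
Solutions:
 h(x) = C1*exp(-3*x/2)


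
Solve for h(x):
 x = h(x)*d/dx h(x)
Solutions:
 h(x) = -sqrt(C1 + x^2)
 h(x) = sqrt(C1 + x^2)


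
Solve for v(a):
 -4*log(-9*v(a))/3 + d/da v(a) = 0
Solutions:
 -3*Integral(1/(log(-_y) + 2*log(3)), (_y, v(a)))/4 = C1 - a


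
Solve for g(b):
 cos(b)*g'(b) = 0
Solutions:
 g(b) = C1


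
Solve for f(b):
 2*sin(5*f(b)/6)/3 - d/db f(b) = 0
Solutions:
 -2*b/3 + 3*log(cos(5*f(b)/6) - 1)/5 - 3*log(cos(5*f(b)/6) + 1)/5 = C1


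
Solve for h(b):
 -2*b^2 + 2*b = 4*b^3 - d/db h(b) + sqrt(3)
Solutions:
 h(b) = C1 + b^4 + 2*b^3/3 - b^2 + sqrt(3)*b


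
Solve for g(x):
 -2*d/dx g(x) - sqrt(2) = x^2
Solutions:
 g(x) = C1 - x^3/6 - sqrt(2)*x/2


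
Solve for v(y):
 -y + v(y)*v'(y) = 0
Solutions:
 v(y) = -sqrt(C1 + y^2)
 v(y) = sqrt(C1 + y^2)


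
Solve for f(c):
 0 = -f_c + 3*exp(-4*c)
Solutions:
 f(c) = C1 - 3*exp(-4*c)/4


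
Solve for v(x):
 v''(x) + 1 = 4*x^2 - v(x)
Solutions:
 v(x) = C1*sin(x) + C2*cos(x) + 4*x^2 - 9


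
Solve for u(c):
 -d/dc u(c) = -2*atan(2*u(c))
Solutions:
 Integral(1/atan(2*_y), (_y, u(c))) = C1 + 2*c


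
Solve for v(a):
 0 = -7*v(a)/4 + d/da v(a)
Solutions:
 v(a) = C1*exp(7*a/4)


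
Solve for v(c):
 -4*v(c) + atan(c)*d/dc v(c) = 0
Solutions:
 v(c) = C1*exp(4*Integral(1/atan(c), c))


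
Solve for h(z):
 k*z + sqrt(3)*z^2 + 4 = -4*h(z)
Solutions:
 h(z) = -k*z/4 - sqrt(3)*z^2/4 - 1


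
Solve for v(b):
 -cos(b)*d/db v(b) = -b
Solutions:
 v(b) = C1 + Integral(b/cos(b), b)


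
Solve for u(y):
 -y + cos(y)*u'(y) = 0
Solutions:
 u(y) = C1 + Integral(y/cos(y), y)


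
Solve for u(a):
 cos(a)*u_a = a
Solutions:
 u(a) = C1 + Integral(a/cos(a), a)


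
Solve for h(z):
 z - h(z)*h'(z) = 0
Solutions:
 h(z) = -sqrt(C1 + z^2)
 h(z) = sqrt(C1 + z^2)


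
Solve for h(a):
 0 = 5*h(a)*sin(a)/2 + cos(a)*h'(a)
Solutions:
 h(a) = C1*cos(a)^(5/2)


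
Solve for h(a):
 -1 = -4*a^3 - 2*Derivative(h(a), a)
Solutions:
 h(a) = C1 - a^4/2 + a/2


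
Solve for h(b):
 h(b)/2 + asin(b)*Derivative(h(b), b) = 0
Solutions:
 h(b) = C1*exp(-Integral(1/asin(b), b)/2)


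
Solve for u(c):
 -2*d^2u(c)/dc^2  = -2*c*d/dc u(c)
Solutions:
 u(c) = C1 + C2*erfi(sqrt(2)*c/2)


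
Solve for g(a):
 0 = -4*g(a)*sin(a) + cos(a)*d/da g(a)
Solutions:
 g(a) = C1/cos(a)^4


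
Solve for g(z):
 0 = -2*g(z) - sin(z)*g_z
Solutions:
 g(z) = C1*(cos(z) + 1)/(cos(z) - 1)


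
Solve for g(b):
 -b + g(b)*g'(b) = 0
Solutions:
 g(b) = -sqrt(C1 + b^2)
 g(b) = sqrt(C1 + b^2)


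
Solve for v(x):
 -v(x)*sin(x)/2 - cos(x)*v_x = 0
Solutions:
 v(x) = C1*sqrt(cos(x))


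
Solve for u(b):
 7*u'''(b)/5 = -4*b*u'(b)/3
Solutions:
 u(b) = C1 + Integral(C2*airyai(-20^(1/3)*21^(2/3)*b/21) + C3*airybi(-20^(1/3)*21^(2/3)*b/21), b)


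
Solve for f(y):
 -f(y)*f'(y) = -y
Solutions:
 f(y) = -sqrt(C1 + y^2)
 f(y) = sqrt(C1 + y^2)


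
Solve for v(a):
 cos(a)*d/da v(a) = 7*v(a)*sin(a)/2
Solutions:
 v(a) = C1/cos(a)^(7/2)


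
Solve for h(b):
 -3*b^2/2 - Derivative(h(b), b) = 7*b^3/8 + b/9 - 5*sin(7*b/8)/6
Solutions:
 h(b) = C1 - 7*b^4/32 - b^3/2 - b^2/18 - 20*cos(7*b/8)/21


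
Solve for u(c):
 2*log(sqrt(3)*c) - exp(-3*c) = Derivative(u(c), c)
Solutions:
 u(c) = C1 + 2*c*log(c) + c*(-2 + log(3)) + exp(-3*c)/3


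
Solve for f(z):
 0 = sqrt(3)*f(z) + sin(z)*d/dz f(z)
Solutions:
 f(z) = C1*(cos(z) + 1)^(sqrt(3)/2)/(cos(z) - 1)^(sqrt(3)/2)


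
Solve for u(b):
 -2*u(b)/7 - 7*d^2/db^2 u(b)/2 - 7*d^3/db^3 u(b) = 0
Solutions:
 u(b) = C1*exp(b*(-14 + 7*7^(2/3)/(12*sqrt(471) + 265)^(1/3) + 7^(1/3)*(12*sqrt(471) + 265)^(1/3))/84)*sin(sqrt(3)*7^(1/3)*b*(-(12*sqrt(471) + 265)^(1/3) + 7*7^(1/3)/(12*sqrt(471) + 265)^(1/3))/84) + C2*exp(b*(-14 + 7*7^(2/3)/(12*sqrt(471) + 265)^(1/3) + 7^(1/3)*(12*sqrt(471) + 265)^(1/3))/84)*cos(sqrt(3)*7^(1/3)*b*(-(12*sqrt(471) + 265)^(1/3) + 7*7^(1/3)/(12*sqrt(471) + 265)^(1/3))/84) + C3*exp(-b*(7*7^(2/3)/(12*sqrt(471) + 265)^(1/3) + 7 + 7^(1/3)*(12*sqrt(471) + 265)^(1/3))/42)


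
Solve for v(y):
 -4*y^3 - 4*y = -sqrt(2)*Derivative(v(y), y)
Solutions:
 v(y) = C1 + sqrt(2)*y^4/2 + sqrt(2)*y^2


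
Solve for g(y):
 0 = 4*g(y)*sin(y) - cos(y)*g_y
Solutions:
 g(y) = C1/cos(y)^4


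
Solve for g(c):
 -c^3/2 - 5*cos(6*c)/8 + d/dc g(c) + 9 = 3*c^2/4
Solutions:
 g(c) = C1 + c^4/8 + c^3/4 - 9*c + 5*sin(6*c)/48


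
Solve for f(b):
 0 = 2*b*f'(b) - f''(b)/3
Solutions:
 f(b) = C1 + C2*erfi(sqrt(3)*b)


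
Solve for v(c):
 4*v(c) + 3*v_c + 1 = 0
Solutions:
 v(c) = C1*exp(-4*c/3) - 1/4


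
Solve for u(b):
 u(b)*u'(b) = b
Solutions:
 u(b) = -sqrt(C1 + b^2)
 u(b) = sqrt(C1 + b^2)


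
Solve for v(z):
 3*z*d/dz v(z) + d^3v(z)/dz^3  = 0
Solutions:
 v(z) = C1 + Integral(C2*airyai(-3^(1/3)*z) + C3*airybi(-3^(1/3)*z), z)


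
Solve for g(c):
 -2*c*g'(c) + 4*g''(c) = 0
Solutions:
 g(c) = C1 + C2*erfi(c/2)


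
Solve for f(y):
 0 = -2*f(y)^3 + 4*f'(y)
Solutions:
 f(y) = -sqrt(-1/(C1 + y))
 f(y) = sqrt(-1/(C1 + y))


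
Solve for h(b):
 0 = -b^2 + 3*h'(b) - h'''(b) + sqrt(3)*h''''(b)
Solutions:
 h(b) = C1 + C2*exp(b*(2*18^(1/3)/(27*sqrt(239) + 241*sqrt(3))^(1/3) + 4*sqrt(3) + 12^(1/3)*(27*sqrt(239) + 241*sqrt(3))^(1/3))/36)*sin(2^(1/3)*3^(1/6)*b*(-2^(1/3)*3^(2/3)*(27*sqrt(239) + 241*sqrt(3))^(1/3) + 6/(27*sqrt(239) + 241*sqrt(3))^(1/3))/36) + C3*exp(b*(2*18^(1/3)/(27*sqrt(239) + 241*sqrt(3))^(1/3) + 4*sqrt(3) + 12^(1/3)*(27*sqrt(239) + 241*sqrt(3))^(1/3))/36)*cos(2^(1/3)*3^(1/6)*b*(-2^(1/3)*3^(2/3)*(27*sqrt(239) + 241*sqrt(3))^(1/3) + 6/(27*sqrt(239) + 241*sqrt(3))^(1/3))/36) + C4*exp(b*(-12^(1/3)*(27*sqrt(239) + 241*sqrt(3))^(1/3) - 2*18^(1/3)/(27*sqrt(239) + 241*sqrt(3))^(1/3) + 2*sqrt(3))/18) + b^3/9 + 2*b/9


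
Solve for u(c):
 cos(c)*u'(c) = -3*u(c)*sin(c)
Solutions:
 u(c) = C1*cos(c)^3


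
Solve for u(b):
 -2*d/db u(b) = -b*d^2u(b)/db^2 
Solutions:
 u(b) = C1 + C2*b^3


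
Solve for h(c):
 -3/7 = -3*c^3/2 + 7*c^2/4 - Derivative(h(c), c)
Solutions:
 h(c) = C1 - 3*c^4/8 + 7*c^3/12 + 3*c/7


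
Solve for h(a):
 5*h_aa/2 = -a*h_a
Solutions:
 h(a) = C1 + C2*erf(sqrt(5)*a/5)


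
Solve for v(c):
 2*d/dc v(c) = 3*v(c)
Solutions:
 v(c) = C1*exp(3*c/2)


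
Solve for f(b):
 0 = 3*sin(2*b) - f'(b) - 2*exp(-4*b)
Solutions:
 f(b) = C1 - 3*cos(2*b)/2 + exp(-4*b)/2


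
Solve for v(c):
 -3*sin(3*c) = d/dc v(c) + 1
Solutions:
 v(c) = C1 - c + cos(3*c)


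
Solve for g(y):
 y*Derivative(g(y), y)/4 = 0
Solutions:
 g(y) = C1


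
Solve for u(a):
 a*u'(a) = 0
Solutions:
 u(a) = C1


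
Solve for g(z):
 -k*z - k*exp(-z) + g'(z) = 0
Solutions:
 g(z) = C1 + k*z^2/2 - k*exp(-z)


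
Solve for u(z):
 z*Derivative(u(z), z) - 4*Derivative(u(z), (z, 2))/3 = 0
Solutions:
 u(z) = C1 + C2*erfi(sqrt(6)*z/4)


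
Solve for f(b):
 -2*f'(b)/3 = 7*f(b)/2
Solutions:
 f(b) = C1*exp(-21*b/4)


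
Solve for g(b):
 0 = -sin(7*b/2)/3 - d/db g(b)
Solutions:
 g(b) = C1 + 2*cos(7*b/2)/21


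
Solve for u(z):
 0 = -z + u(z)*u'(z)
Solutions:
 u(z) = -sqrt(C1 + z^2)
 u(z) = sqrt(C1 + z^2)


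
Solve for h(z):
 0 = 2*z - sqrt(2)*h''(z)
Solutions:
 h(z) = C1 + C2*z + sqrt(2)*z^3/6


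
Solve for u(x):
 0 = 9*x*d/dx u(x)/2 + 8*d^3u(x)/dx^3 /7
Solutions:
 u(x) = C1 + Integral(C2*airyai(-2^(2/3)*63^(1/3)*x/4) + C3*airybi(-2^(2/3)*63^(1/3)*x/4), x)


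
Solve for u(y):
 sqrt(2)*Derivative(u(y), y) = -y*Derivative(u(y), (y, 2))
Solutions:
 u(y) = C1 + C2*y^(1 - sqrt(2))


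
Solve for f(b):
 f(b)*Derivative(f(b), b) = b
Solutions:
 f(b) = -sqrt(C1 + b^2)
 f(b) = sqrt(C1 + b^2)


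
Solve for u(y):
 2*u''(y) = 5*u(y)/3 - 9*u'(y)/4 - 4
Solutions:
 u(y) = C1*exp(y*(-27 + sqrt(2649))/48) + C2*exp(-y*(27 + sqrt(2649))/48) + 12/5


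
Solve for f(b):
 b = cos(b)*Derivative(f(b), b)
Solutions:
 f(b) = C1 + Integral(b/cos(b), b)


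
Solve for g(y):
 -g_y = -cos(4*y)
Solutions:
 g(y) = C1 + sin(4*y)/4


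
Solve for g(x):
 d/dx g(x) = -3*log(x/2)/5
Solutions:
 g(x) = C1 - 3*x*log(x)/5 + 3*x*log(2)/5 + 3*x/5


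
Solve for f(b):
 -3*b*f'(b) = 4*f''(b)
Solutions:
 f(b) = C1 + C2*erf(sqrt(6)*b/4)


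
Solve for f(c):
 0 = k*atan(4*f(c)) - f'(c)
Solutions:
 Integral(1/atan(4*_y), (_y, f(c))) = C1 + c*k


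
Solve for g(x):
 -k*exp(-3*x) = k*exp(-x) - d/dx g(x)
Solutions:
 g(x) = C1 - k*exp(-x) - k*exp(-3*x)/3


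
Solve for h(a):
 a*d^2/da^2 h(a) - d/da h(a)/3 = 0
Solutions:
 h(a) = C1 + C2*a^(4/3)


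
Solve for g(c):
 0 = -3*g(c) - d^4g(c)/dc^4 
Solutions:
 g(c) = (C1*sin(sqrt(2)*3^(1/4)*c/2) + C2*cos(sqrt(2)*3^(1/4)*c/2))*exp(-sqrt(2)*3^(1/4)*c/2) + (C3*sin(sqrt(2)*3^(1/4)*c/2) + C4*cos(sqrt(2)*3^(1/4)*c/2))*exp(sqrt(2)*3^(1/4)*c/2)


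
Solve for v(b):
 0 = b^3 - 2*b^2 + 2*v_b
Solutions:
 v(b) = C1 - b^4/8 + b^3/3


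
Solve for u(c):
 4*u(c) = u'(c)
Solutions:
 u(c) = C1*exp(4*c)


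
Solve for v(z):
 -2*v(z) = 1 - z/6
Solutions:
 v(z) = z/12 - 1/2


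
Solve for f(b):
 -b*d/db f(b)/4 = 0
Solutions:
 f(b) = C1


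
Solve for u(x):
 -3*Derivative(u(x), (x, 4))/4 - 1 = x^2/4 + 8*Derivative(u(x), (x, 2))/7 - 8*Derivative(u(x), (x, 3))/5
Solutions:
 u(x) = C1 + C2*x - 7*x^4/384 - 49*x^3/480 - 18501*x^2/25600 + (C3*sin(4*sqrt(266)*x/105) + C4*cos(4*sqrt(266)*x/105))*exp(16*x/15)


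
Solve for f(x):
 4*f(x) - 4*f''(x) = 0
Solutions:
 f(x) = C1*exp(-x) + C2*exp(x)


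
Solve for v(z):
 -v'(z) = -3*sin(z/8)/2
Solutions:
 v(z) = C1 - 12*cos(z/8)


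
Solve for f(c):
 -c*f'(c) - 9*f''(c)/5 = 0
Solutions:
 f(c) = C1 + C2*erf(sqrt(10)*c/6)


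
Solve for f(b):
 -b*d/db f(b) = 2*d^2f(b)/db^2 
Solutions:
 f(b) = C1 + C2*erf(b/2)


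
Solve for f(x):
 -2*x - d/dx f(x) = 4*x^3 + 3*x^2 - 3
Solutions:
 f(x) = C1 - x^4 - x^3 - x^2 + 3*x


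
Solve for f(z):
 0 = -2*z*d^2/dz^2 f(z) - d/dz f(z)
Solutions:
 f(z) = C1 + C2*sqrt(z)


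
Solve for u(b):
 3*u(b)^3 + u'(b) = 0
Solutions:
 u(b) = -sqrt(2)*sqrt(-1/(C1 - 3*b))/2
 u(b) = sqrt(2)*sqrt(-1/(C1 - 3*b))/2


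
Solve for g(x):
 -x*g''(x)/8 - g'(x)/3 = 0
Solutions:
 g(x) = C1 + C2/x^(5/3)


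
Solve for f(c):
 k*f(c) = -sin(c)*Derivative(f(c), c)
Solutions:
 f(c) = C1*exp(k*(-log(cos(c) - 1) + log(cos(c) + 1))/2)


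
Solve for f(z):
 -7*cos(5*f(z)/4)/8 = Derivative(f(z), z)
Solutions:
 7*z/8 - 2*log(sin(5*f(z)/4) - 1)/5 + 2*log(sin(5*f(z)/4) + 1)/5 = C1


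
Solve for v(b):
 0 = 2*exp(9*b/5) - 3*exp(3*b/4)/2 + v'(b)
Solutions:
 v(b) = C1 - 10*exp(9*b/5)/9 + 2*exp(3*b/4)


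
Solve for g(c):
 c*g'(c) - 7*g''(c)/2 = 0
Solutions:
 g(c) = C1 + C2*erfi(sqrt(7)*c/7)


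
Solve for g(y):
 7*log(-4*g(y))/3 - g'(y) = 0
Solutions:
 -3*Integral(1/(log(-_y) + 2*log(2)), (_y, g(y)))/7 = C1 - y


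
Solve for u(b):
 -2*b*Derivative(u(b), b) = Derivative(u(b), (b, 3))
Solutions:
 u(b) = C1 + Integral(C2*airyai(-2^(1/3)*b) + C3*airybi(-2^(1/3)*b), b)


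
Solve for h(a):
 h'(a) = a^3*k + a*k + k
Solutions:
 h(a) = C1 + a^4*k/4 + a^2*k/2 + a*k


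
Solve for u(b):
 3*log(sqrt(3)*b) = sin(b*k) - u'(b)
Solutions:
 u(b) = C1 - 3*b*log(b) - 3*b*log(3)/2 + 3*b + Piecewise((-cos(b*k)/k, Ne(k, 0)), (0, True))


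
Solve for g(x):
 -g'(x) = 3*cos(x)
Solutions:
 g(x) = C1 - 3*sin(x)


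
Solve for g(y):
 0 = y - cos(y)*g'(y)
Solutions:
 g(y) = C1 + Integral(y/cos(y), y)


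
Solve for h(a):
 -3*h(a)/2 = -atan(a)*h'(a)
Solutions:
 h(a) = C1*exp(3*Integral(1/atan(a), a)/2)


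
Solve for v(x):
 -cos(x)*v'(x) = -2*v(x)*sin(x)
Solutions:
 v(x) = C1/cos(x)^2


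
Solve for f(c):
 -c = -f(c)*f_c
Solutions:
 f(c) = -sqrt(C1 + c^2)
 f(c) = sqrt(C1 + c^2)


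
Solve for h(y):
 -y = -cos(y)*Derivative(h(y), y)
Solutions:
 h(y) = C1 + Integral(y/cos(y), y)


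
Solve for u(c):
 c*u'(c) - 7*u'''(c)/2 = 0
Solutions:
 u(c) = C1 + Integral(C2*airyai(2^(1/3)*7^(2/3)*c/7) + C3*airybi(2^(1/3)*7^(2/3)*c/7), c)


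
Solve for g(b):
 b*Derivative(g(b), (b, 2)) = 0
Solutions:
 g(b) = C1 + C2*b


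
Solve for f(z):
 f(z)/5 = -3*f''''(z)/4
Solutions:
 f(z) = (C1*sin(15^(3/4)*z/15) + C2*cos(15^(3/4)*z/15))*exp(-15^(3/4)*z/15) + (C3*sin(15^(3/4)*z/15) + C4*cos(15^(3/4)*z/15))*exp(15^(3/4)*z/15)


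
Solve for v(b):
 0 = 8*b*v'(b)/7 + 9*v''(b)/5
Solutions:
 v(b) = C1 + C2*erf(2*sqrt(35)*b/21)


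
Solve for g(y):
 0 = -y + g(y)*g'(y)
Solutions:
 g(y) = -sqrt(C1 + y^2)
 g(y) = sqrt(C1 + y^2)


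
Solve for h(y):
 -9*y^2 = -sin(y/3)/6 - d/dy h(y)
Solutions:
 h(y) = C1 + 3*y^3 + cos(y/3)/2


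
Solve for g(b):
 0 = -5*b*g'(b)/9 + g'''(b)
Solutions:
 g(b) = C1 + Integral(C2*airyai(15^(1/3)*b/3) + C3*airybi(15^(1/3)*b/3), b)


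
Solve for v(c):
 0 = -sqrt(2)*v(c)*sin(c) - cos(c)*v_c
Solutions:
 v(c) = C1*cos(c)^(sqrt(2))


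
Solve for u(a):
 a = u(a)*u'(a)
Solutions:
 u(a) = -sqrt(C1 + a^2)
 u(a) = sqrt(C1 + a^2)


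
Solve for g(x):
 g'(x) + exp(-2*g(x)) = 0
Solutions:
 g(x) = log(-sqrt(C1 - 2*x))
 g(x) = log(C1 - 2*x)/2


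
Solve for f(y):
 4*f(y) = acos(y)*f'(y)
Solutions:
 f(y) = C1*exp(4*Integral(1/acos(y), y))


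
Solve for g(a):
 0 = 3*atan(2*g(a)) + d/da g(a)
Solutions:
 Integral(1/atan(2*_y), (_y, g(a))) = C1 - 3*a


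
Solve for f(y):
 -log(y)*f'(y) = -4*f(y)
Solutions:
 f(y) = C1*exp(4*li(y))


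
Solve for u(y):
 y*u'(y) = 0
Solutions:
 u(y) = C1


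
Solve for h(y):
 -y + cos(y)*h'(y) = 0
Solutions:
 h(y) = C1 + Integral(y/cos(y), y)


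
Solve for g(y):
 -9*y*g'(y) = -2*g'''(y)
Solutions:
 g(y) = C1 + Integral(C2*airyai(6^(2/3)*y/2) + C3*airybi(6^(2/3)*y/2), y)


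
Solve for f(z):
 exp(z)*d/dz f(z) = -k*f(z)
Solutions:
 f(z) = C1*exp(k*exp(-z))


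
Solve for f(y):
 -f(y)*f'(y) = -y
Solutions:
 f(y) = -sqrt(C1 + y^2)
 f(y) = sqrt(C1 + y^2)


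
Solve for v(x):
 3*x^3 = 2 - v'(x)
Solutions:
 v(x) = C1 - 3*x^4/4 + 2*x


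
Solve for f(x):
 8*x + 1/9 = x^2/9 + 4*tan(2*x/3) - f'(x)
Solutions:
 f(x) = C1 + x^3/27 - 4*x^2 - x/9 - 6*log(cos(2*x/3))


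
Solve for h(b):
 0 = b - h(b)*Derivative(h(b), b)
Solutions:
 h(b) = -sqrt(C1 + b^2)
 h(b) = sqrt(C1 + b^2)


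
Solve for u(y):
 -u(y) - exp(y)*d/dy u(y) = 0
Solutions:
 u(y) = C1*exp(exp(-y))


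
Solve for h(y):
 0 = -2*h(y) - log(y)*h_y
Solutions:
 h(y) = C1*exp(-2*li(y))


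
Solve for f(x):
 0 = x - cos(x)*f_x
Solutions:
 f(x) = C1 + Integral(x/cos(x), x)


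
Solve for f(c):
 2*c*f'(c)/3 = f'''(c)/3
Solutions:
 f(c) = C1 + Integral(C2*airyai(2^(1/3)*c) + C3*airybi(2^(1/3)*c), c)


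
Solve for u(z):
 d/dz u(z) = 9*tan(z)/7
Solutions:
 u(z) = C1 - 9*log(cos(z))/7


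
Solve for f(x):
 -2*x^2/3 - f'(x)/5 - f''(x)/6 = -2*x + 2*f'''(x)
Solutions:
 f(x) = C1 - 10*x^3/9 + 70*x^2/9 + 1450*x/27 + (C2*sin(sqrt(1415)*x/120) + C3*cos(sqrt(1415)*x/120))*exp(-x/24)


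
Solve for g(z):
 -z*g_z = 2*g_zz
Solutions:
 g(z) = C1 + C2*erf(z/2)


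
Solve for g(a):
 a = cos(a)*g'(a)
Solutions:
 g(a) = C1 + Integral(a/cos(a), a)


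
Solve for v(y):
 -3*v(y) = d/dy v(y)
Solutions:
 v(y) = C1*exp(-3*y)


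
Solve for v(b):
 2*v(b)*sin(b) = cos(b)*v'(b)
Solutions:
 v(b) = C1/cos(b)^2


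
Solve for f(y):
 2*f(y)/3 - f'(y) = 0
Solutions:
 f(y) = C1*exp(2*y/3)


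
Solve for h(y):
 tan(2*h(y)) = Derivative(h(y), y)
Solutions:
 h(y) = -asin(C1*exp(2*y))/2 + pi/2
 h(y) = asin(C1*exp(2*y))/2


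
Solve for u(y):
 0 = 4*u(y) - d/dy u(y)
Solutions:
 u(y) = C1*exp(4*y)


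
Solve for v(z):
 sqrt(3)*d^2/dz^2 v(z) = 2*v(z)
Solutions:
 v(z) = C1*exp(-sqrt(2)*3^(3/4)*z/3) + C2*exp(sqrt(2)*3^(3/4)*z/3)


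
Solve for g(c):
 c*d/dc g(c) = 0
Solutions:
 g(c) = C1


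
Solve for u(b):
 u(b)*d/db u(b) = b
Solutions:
 u(b) = -sqrt(C1 + b^2)
 u(b) = sqrt(C1 + b^2)


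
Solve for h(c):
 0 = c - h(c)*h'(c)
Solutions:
 h(c) = -sqrt(C1 + c^2)
 h(c) = sqrt(C1 + c^2)


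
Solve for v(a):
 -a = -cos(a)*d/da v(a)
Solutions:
 v(a) = C1 + Integral(a/cos(a), a)


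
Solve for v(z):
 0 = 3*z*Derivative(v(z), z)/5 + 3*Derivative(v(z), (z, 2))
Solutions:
 v(z) = C1 + C2*erf(sqrt(10)*z/10)


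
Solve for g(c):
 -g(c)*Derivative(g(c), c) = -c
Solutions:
 g(c) = -sqrt(C1 + c^2)
 g(c) = sqrt(C1 + c^2)


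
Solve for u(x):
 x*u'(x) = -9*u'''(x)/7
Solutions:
 u(x) = C1 + Integral(C2*airyai(-21^(1/3)*x/3) + C3*airybi(-21^(1/3)*x/3), x)


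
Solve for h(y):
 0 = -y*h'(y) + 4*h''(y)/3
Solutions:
 h(y) = C1 + C2*erfi(sqrt(6)*y/4)


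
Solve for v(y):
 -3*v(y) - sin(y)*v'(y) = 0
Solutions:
 v(y) = C1*(cos(y) + 1)^(3/2)/(cos(y) - 1)^(3/2)


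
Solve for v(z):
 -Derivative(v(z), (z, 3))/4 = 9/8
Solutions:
 v(z) = C1 + C2*z + C3*z^2 - 3*z^3/4


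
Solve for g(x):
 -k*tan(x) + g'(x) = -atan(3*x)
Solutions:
 g(x) = C1 - k*log(cos(x)) - x*atan(3*x) + log(9*x^2 + 1)/6


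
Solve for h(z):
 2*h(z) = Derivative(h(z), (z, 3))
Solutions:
 h(z) = C3*exp(2^(1/3)*z) + (C1*sin(2^(1/3)*sqrt(3)*z/2) + C2*cos(2^(1/3)*sqrt(3)*z/2))*exp(-2^(1/3)*z/2)


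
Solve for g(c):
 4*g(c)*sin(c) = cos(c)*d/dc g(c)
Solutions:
 g(c) = C1/cos(c)^4


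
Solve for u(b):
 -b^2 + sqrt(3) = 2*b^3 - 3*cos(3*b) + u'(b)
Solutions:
 u(b) = C1 - b^4/2 - b^3/3 + sqrt(3)*b + sin(3*b)


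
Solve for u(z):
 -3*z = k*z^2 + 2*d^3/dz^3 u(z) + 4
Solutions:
 u(z) = C1 + C2*z + C3*z^2 - k*z^5/120 - z^4/16 - z^3/3


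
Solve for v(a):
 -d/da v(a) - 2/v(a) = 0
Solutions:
 v(a) = -sqrt(C1 - 4*a)
 v(a) = sqrt(C1 - 4*a)


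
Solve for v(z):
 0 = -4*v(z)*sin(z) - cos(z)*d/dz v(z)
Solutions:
 v(z) = C1*cos(z)^4


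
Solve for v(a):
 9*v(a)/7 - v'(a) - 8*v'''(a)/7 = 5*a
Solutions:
 v(a) = C1*exp(6^(1/3)*a*(-(162 + sqrt(28302))^(1/3) + 7*6^(1/3)/(162 + sqrt(28302))^(1/3))/24)*sin(2^(1/3)*3^(1/6)*a*(21*2^(1/3)/(162 + sqrt(28302))^(1/3) + 3^(2/3)*(162 + sqrt(28302))^(1/3))/24) + C2*exp(6^(1/3)*a*(-(162 + sqrt(28302))^(1/3) + 7*6^(1/3)/(162 + sqrt(28302))^(1/3))/24)*cos(2^(1/3)*3^(1/6)*a*(21*2^(1/3)/(162 + sqrt(28302))^(1/3) + 3^(2/3)*(162 + sqrt(28302))^(1/3))/24) + C3*exp(-6^(1/3)*a*(-(162 + sqrt(28302))^(1/3) + 7*6^(1/3)/(162 + sqrt(28302))^(1/3))/12) + 35*a/9 + 245/81


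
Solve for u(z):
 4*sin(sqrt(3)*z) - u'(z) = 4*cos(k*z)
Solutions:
 u(z) = C1 - 4*sqrt(3)*cos(sqrt(3)*z)/3 - 4*sin(k*z)/k


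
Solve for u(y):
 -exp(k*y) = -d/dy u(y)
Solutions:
 u(y) = C1 + exp(k*y)/k


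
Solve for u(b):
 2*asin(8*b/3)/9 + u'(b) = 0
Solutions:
 u(b) = C1 - 2*b*asin(8*b/3)/9 - sqrt(9 - 64*b^2)/36


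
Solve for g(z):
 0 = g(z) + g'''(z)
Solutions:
 g(z) = C3*exp(-z) + (C1*sin(sqrt(3)*z/2) + C2*cos(sqrt(3)*z/2))*exp(z/2)


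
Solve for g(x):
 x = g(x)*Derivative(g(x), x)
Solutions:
 g(x) = -sqrt(C1 + x^2)
 g(x) = sqrt(C1 + x^2)


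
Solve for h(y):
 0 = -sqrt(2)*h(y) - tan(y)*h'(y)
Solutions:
 h(y) = C1/sin(y)^(sqrt(2))


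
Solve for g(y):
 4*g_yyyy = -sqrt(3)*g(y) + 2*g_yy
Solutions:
 g(y) = (C1*sin(sqrt(2)*3^(1/8)*y*sin(atan(sqrt(-1 + 4*sqrt(3)))/2)/2) + C2*cos(sqrt(2)*3^(1/8)*y*sin(atan(sqrt(-1 + 4*sqrt(3)))/2)/2))*exp(-sqrt(2)*3^(1/8)*y*cos(atan(sqrt(-1 + 4*sqrt(3)))/2)/2) + (C3*sin(sqrt(2)*3^(1/8)*y*sin(atan(sqrt(-1 + 4*sqrt(3)))/2)/2) + C4*cos(sqrt(2)*3^(1/8)*y*sin(atan(sqrt(-1 + 4*sqrt(3)))/2)/2))*exp(sqrt(2)*3^(1/8)*y*cos(atan(sqrt(-1 + 4*sqrt(3)))/2)/2)


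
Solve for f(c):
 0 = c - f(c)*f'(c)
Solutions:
 f(c) = -sqrt(C1 + c^2)
 f(c) = sqrt(C1 + c^2)


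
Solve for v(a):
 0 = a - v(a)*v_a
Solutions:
 v(a) = -sqrt(C1 + a^2)
 v(a) = sqrt(C1 + a^2)


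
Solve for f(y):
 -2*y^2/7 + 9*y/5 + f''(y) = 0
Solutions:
 f(y) = C1 + C2*y + y^4/42 - 3*y^3/10


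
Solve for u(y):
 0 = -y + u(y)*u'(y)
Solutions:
 u(y) = -sqrt(C1 + y^2)
 u(y) = sqrt(C1 + y^2)


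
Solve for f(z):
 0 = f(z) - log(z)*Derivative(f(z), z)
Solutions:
 f(z) = C1*exp(li(z))


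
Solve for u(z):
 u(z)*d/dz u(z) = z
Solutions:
 u(z) = -sqrt(C1 + z^2)
 u(z) = sqrt(C1 + z^2)


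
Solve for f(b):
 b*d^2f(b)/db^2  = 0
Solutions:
 f(b) = C1 + C2*b


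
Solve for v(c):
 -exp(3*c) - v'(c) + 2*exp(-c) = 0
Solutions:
 v(c) = C1 - exp(3*c)/3 - 2*exp(-c)


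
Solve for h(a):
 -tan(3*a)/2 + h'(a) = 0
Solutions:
 h(a) = C1 - log(cos(3*a))/6


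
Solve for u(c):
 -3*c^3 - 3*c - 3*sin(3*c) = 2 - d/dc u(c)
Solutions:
 u(c) = C1 + 3*c^4/4 + 3*c^2/2 + 2*c - cos(3*c)


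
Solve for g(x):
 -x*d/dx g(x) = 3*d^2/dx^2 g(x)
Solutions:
 g(x) = C1 + C2*erf(sqrt(6)*x/6)


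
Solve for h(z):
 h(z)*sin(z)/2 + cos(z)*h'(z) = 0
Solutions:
 h(z) = C1*sqrt(cos(z))


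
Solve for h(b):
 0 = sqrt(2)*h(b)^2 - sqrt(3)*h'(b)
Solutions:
 h(b) = -3/(C1 + sqrt(6)*b)


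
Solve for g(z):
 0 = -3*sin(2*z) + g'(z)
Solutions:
 g(z) = C1 - 3*cos(2*z)/2


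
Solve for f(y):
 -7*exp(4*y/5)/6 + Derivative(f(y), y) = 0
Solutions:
 f(y) = C1 + 35*exp(4*y/5)/24


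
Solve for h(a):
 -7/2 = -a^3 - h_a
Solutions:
 h(a) = C1 - a^4/4 + 7*a/2


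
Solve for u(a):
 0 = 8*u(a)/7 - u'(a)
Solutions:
 u(a) = C1*exp(8*a/7)


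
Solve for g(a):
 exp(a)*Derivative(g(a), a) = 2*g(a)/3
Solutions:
 g(a) = C1*exp(-2*exp(-a)/3)


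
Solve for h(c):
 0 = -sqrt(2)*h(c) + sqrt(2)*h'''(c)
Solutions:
 h(c) = C3*exp(c) + (C1*sin(sqrt(3)*c/2) + C2*cos(sqrt(3)*c/2))*exp(-c/2)


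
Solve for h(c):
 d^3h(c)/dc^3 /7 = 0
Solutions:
 h(c) = C1 + C2*c + C3*c^2


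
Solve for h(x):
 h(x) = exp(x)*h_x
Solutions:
 h(x) = C1*exp(-exp(-x))


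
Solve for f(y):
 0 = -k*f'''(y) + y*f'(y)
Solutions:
 f(y) = C1 + Integral(C2*airyai(y*(1/k)^(1/3)) + C3*airybi(y*(1/k)^(1/3)), y)


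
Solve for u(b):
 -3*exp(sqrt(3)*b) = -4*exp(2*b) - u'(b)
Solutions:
 u(b) = C1 - 2*exp(2*b) + sqrt(3)*exp(sqrt(3)*b)


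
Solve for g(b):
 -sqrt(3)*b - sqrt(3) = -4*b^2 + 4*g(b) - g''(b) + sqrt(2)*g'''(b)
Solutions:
 g(b) = C1*exp(b*((3*sqrt(159) + 107*sqrt(2)/4)^(-1/3) + 2*sqrt(2) + 2*(3*sqrt(159) + 107*sqrt(2)/4)^(1/3))/12)*sin(sqrt(3)*b*(-2*(3*sqrt(159) + 107*sqrt(2)/4)^(1/3) + (3*sqrt(159) + 107*sqrt(2)/4)^(-1/3))/12) + C2*exp(b*((3*sqrt(159) + 107*sqrt(2)/4)^(-1/3) + 2*sqrt(2) + 2*(3*sqrt(159) + 107*sqrt(2)/4)^(1/3))/12)*cos(sqrt(3)*b*(-2*(3*sqrt(159) + 107*sqrt(2)/4)^(1/3) + (3*sqrt(159) + 107*sqrt(2)/4)^(-1/3))/12) + C3*exp(b*(-2*(3*sqrt(159) + 107*sqrt(2)/4)^(1/3) - 1/(3*sqrt(159) + 107*sqrt(2)/4)^(1/3) + sqrt(2))/6) + b^2 - sqrt(3)*b/4 - sqrt(3)/4 + 1/2


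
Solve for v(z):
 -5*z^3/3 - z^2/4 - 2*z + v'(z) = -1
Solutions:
 v(z) = C1 + 5*z^4/12 + z^3/12 + z^2 - z
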